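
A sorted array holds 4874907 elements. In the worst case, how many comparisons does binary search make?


Halving sequence: 4874907 -> 2437453 -> 1218726 -> 609363 -> 304681 -> 152340 -> 76170 -> 38085 -> 19042 -> 9521 -> 4760 -> 2380 -> 1190 -> 595 -> 297 -> 148 -> 74 -> 37 -> 18 -> 9 -> 4 -> 2 -> 1
Number of halvings = 22
Max comparisons = 22 + 1 = 23


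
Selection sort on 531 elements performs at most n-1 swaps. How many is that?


Each of the 530 passes places one element in its final position.
Pass 1: swap minimum into position 0
Pass 2: swap minimum of remaining into position 1
...
Pass 530: last two elements, one swap
Maximum swaps = 531 - 1 = 530


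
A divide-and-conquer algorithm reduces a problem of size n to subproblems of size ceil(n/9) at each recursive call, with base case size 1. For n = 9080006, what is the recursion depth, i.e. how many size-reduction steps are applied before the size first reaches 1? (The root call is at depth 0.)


Each step divides the size by 9 (rounding up); after k steps the size is ceil(n/9^k), which equals 1 exactly when 9^k >= n.
So the depth is the smallest k with 9^k >= 9080006, i.e. ceil(log_9(9080006)).
9^7 = 4782969 < 9080006 <= 43046721 = 9^8
Recursion depth = 8


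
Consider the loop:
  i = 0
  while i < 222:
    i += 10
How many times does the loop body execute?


Starting at i = 0, each iteration adds 10.
Iterations until i >= 222:
  Iteration 1: i = 0 -> i = 10
  Iteration 2: i = 10 -> i = 20
  Iteration 3: i = 20 -> i = 30
  Iteration 4: i = 30 -> i = 40
  Iteration 5: i = 40 -> i = 50
  Iteration 6: i = 50 -> i = 60
  Iteration 7: i = 60 -> i = 70
  Iteration 8: i = 70 -> i = 80
  ... continuing ...
Total iterations = ceil(222/10) = 23


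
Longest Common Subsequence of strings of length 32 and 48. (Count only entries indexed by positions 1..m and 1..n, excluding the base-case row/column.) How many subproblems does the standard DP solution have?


DP table indexed by positions in both strings.
First string: 32 positions
Second string: 48 positions
Total = 32 * 48 = 1536


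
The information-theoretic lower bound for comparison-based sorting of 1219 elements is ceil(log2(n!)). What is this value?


A binary decision tree of height h has at most 2^h leaves and needs at least n! of them, so h >= ceil(log2(n!)).
1219! is far too large to multiply out, so use Stirling's series:
  ln(n!) ~ n ln n - n + (1/2) ln(2 pi n) + 1/(12n)  (error below 1/(360 n^3), negligible here)
  ln(1219) = 7.1057861
  n ln n = 1219 * 7.1057861 = 8661.9533
  (1/2) ln(2 pi * 1219) = (1/2) ln(7659.2029) = 4.4718
  1/(12*1219) = 0.0001
  ln(1219!) ~ 8661.9533 - 1219 + 4.4718 + 0.0001 = 7447.4252
Convert to base 2: log2(1219!) = 7447.4252 / ln 2 = 7447.4252 / 0.69314718 = 10744.3634
ceil(10744.3634) = 10745


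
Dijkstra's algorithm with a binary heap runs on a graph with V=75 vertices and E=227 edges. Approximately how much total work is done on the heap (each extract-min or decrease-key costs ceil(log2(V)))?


Dijkstra with a binary heap: each vertex is extracted once, each edge may relax once.
Each heap operation costs O(log V).
V + E = 75 + 227 = 302
ceil(log2(75)) = 7 (since 2^6 = 64 < 75 <= 128 = 2^7)
Total heap work = (V+E) * ceil(log2(V)) = 302 * 7 = 2114


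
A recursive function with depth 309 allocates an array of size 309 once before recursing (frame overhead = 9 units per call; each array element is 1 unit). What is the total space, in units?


Array allocation: 309 units (allocated once)
Stack frames: 309 deep * 9 per frame = 2781 units
Total = 309 + 2781 = 3090


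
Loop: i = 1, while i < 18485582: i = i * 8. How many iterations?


i multiplies by 8 each step:
i = 1 -> 8 -> 64 -> 512 -> 4096 -> 32768 -> 262144 -> 2097152 -> 16777216 -> 134217728 (stop)
Iterations = ceil(log_8(18485582)) = 9


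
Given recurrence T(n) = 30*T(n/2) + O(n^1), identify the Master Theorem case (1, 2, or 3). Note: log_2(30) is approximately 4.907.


Master Theorem parameters: a=30, b=2, c=1
log_b(a) = 4.907
Compare b^c with a: 2^1 = 2 < 30, so c < log_b(a).
Comparing c=1 vs log_b(a)=4.907:
1 < 4.907 => Case 1
Result: T(n) = O(n^(log_2 30)) ~ O(n^4.907)
Master Theorem case = 1


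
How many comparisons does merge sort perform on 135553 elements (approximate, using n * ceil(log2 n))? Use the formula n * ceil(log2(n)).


Recursion depth: ceil(log2(135553)) = 18
Each recursion level merges n = 135553 elements
Total = 135553 * 18 = 2439954


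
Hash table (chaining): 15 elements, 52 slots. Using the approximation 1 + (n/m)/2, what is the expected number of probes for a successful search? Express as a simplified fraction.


Computing expected probes:
alpha = 15/52
= 1 + alpha/2
= 1 + 15/(2*52)
= (2*52 + 15) / (2*52)
= 119/104


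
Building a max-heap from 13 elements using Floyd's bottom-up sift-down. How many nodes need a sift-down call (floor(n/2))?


In a heap of 13 elements (0-indexed array):
  Last element index: 12
  Parent of last element: floor((12 - 1) / 2) = 5
  Internal nodes: indices 0 to 5
  Count = floor(13/2) = 6


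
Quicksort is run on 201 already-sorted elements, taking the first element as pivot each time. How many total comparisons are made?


Sum of comparisons per partition:
200 + 199 + ... + 1 + 0
= 201 * (201 - 1) / 2
= 201 * 200 / 2
= 20100


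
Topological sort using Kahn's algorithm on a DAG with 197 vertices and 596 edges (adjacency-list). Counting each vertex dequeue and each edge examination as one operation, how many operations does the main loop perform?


Kahn's algorithm:
  1. Compute in-degrees: O(V + E)
  2. Process queue: each vertex dequeued once (O(V))
     each edge examined once (O(E))
Total = V + E = 197 + 596 = 793


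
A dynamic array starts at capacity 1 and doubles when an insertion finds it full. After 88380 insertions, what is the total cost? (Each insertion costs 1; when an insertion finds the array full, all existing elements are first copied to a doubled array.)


Insertion cost: 88380 (one per element)
Resizes occur just before inserting elements 2, 3, 5, 9, ...
Elements copied at each resize: 1 + 2 + 4 + 8 + 16 + 32 + 64 + 128 + 256 + 512 + 1024 + 2048 + 4096 + 8192 + 16384 + 32768 + 65536
Sum of copies = 131071 (geometric series: 2^k - 1)
Total = 88380 + 131071 = 219451


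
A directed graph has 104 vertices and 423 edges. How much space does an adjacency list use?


Adjacency list: one list head per vertex + one entry per edge
Vertex heads: 104
Edge entries: 423
Total = 104 + 423 = 527


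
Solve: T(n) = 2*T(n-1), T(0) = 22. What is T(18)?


Unrolling:
T(18) = 2*T(17) = 2^2*T(16) = ... = 2^18*T(0)
= 2^18 * 22
= 262144 * 22 = 5767168


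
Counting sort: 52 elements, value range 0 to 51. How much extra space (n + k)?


n = 52 (output array)
k = 52 (count array for 52 distinct values)
Extra space = 52 + 52 = 104


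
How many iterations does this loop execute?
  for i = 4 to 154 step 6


The loop variable i takes values starting at 4 and increments by 6 each iteration.
Sequence: i = 4, 10, 16, 22, 28, 34, 40, 46, 52, ...
The upper bound 154 is inclusive, so the count is floor((last - first) / step) + 1:
floor((154 - 4) / 6) + 1 = floor(150/6) + 1 = 25 + 1 = 26


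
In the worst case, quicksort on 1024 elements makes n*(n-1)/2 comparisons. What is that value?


Sum of comparisons per partition:
1023 + 1022 + ... + 1 + 0
= 1024 * (1024 - 1) / 2
= 1024 * 1023 / 2
= 523776


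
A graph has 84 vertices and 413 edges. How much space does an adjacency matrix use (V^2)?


Adjacency matrix: V x V grid of entries
Space = V^2 = 84^2 = 84 * 84 = 7056


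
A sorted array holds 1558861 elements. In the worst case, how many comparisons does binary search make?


Halving sequence: 1558861 -> 779430 -> 389715 -> 194857 -> 97428 -> 48714 -> 24357 -> 12178 -> 6089 -> 3044 -> 1522 -> 761 -> 380 -> 190 -> 95 -> 47 -> 23 -> 11 -> 5 -> 2 -> 1
Number of halvings = 20
Max comparisons = 20 + 1 = 21


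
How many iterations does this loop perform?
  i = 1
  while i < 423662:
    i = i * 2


The loop variable doubles each iteration:
i = 1 -> 2 -> 4 -> 8 -> 16 -> 32 -> 64 -> 128 -> 256 -> 512 -> 1024 -> 2048 -> 4096 -> 8192 -> 16384 -> 32768 -> 65536 -> 131072 -> 262144 -> 524288 (stop, 524288 >= 423662)
Number of doublings = ceil(log2(423662)) = 19


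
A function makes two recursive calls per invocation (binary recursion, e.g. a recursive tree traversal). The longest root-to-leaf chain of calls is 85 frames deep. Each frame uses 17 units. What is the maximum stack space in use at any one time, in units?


Binary recursion: the two calls run one after the other, so only one root-to-leaf chain of frames is on the stack at a time.
Maximum depth (longest chain) = 85 frames
Each frame = 17 units
Max stack space = 85 * 17 = 1445


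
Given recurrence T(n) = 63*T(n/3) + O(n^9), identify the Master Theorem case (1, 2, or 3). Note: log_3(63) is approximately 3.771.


Master Theorem parameters: a=63, b=3, c=9
log_b(a) = 3.771
Compare b^c with a: 3^9 = 19683 > 63, so c > log_b(a).
Comparing c=9 vs log_b(a)=3.771:
9 > 3.771 => Case 3
Result: T(n) = O(n^9)
Master Theorem case = 3


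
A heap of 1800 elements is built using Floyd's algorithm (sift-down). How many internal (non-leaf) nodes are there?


Leaf nodes occupy roughly half the array.
Sift-down is called for each internal node, starting from the last one.
Internal nodes = floor(n/2) = floor(1800/2) = 900


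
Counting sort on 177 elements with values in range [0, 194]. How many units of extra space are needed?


Output array size: 177 (to store sorted result)
Count array size: 195 (one slot per possible value, range 0 to 194)
Total extra space = 177 + 195 = 372


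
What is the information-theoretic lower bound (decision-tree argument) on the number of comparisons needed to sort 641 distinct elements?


A binary decision tree of height h has at most 2^h leaves and needs at least n! of them, so h >= ceil(log2(n!)).
641! is far too large to multiply out, so use Stirling's series:
  ln(n!) ~ n ln n - n + (1/2) ln(2 pi n) + 1/(12n)  (error below 1/(360 n^3), negligible here)
  ln(641) = 6.4630295
  n ln n = 641 * 6.4630295 = 4142.8019
  (1/2) ln(2 pi * 641) = (1/2) ln(4027.5218) = 4.1505
  1/(12*641) = 0.0001
  ln(641!) ~ 4142.8019 - 641 + 4.1505 + 0.0001 = 3505.9525
Convert to base 2: log2(641!) = 3505.9525 / ln 2 = 3505.9525 / 0.69314718 = 5058.0203
ceil(5058.0203) = 5059


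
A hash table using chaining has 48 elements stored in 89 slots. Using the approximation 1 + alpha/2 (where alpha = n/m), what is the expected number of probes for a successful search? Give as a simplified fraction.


Load factor alpha = n/m = 48/89
Expected probes = 1 + alpha/2 = 1 + 48/(2*89)
= 1 + 48/178
= 178/178 + 48/178
= 226/178
Simplify: 113/89


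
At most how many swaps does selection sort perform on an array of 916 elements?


Each of the 915 passes places one element in its final position.
Pass 1: swap minimum into position 0
Pass 2: swap minimum of remaining into position 1
...
Pass 915: last two elements, one swap
Maximum swaps = 916 - 1 = 915


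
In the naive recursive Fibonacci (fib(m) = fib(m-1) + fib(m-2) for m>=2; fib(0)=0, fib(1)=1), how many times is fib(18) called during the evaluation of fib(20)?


Let N(m) = number of times fib(m) is called while evaluating fib(20).
N(20) = 1 (the initial call).
N(19) = 1 (only fib(20) calls it).
For 1 <= m <= 18: fib(m) is called by fib(m+1) and fib(m+2), so
  N(m) = N(m+1) + N(m+2).
fib(0) is called only by fib(2), so N(0) = N(2).
Walk down from m=20:
  N(20)=1, N(19)=1, N(18)=2
N(18) = 2


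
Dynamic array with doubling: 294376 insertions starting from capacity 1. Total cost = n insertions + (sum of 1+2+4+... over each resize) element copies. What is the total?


n = 294376
Insertion costs: 294376
Resizes copy 1, 2, 4, ... up to the largest power of 2 that is <= n-1 = 294375, i.e. 262144.
Copy costs = 1 + 2 + 4 + 8 + 16 + 32 + 64 + 128 + 256 + 512 + 1024 + 2048 + 4096 + 8192 + 16384 + 32768 + 65536 + 131072 + 262144 = 524287
Total = 294376 + 524287 = 818663


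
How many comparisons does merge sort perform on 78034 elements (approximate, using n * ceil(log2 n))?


Recursion depth: ceil(log2(78034)) = 17
Each recursion level merges n = 78034 elements
Total = 78034 * 17 = 1326578


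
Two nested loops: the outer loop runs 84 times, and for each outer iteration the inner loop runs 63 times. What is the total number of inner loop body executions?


Outer loop: 84 iterations
Inner loop: 63 iterations per outer iteration
Total = 84 * 63 = 5292


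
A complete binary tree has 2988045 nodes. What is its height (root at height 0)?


In a complete binary tree, level k holds nodes 2^k .. 2^(k+1)-1 (1-indexed).
Height = floor(log2(n)) = floor(log2(2988045)) = 21
Check: 2^21 = 2097152 <= 2988045 < 4194304 = 2^22


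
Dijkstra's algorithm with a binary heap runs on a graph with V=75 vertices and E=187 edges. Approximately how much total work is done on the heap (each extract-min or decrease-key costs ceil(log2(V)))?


Dijkstra with a binary heap: each vertex is extracted once, each edge may relax once.
Each heap operation costs O(log V).
V + E = 75 + 187 = 262
ceil(log2(75)) = 7 (since 2^6 = 64 < 75 <= 128 = 2^7)
Total heap work = (V+E) * ceil(log2(V)) = 262 * 7 = 1834


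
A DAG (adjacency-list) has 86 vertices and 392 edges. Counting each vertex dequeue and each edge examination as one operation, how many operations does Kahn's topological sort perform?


V = 86 (vertex processing)
E = 392 (edge processing)
V + E = 86 + 392 = 478


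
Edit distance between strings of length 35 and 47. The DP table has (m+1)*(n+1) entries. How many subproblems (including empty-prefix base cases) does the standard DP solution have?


The table includes base cases (empty prefixes).
Rows: (m+1) = 36
Columns: (n+1) = 48
Total = 36 * 48 = 1728


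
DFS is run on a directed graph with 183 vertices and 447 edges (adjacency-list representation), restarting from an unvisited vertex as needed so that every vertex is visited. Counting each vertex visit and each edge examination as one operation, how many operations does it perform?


A full DFS traversal processes each vertex exactly once (push/pop on stack).
Each directed edge is examined once.
V = 183, E = 447
V + E = 630


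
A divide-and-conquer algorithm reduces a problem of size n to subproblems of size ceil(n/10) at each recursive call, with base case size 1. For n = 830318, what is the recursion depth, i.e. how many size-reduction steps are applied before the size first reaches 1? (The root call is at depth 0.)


Each step divides the size by 10 (rounding up); after k steps the size is ceil(n/10^k), which equals 1 exactly when 10^k >= n.
So the depth is the smallest k with 10^k >= 830318, i.e. ceil(log_10(830318)).
10^5 = 100000 < 830318 <= 1000000 = 10^6
Recursion depth = 6


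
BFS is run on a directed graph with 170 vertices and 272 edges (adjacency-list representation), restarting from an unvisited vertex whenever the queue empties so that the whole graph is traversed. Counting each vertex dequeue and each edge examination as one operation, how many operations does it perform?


A full BFS traversal dequeues each vertex exactly once and examines each directed edge exactly once.
V = 170 (vertex processing cost)
E = 272 (edge examination cost)
Total operations proportional to V + E = 170 + 272 = 442


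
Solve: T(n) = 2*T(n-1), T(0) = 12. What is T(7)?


Unrolling:
T(7) = 2*T(6) = 2^2*T(5) = ... = 2^7*T(0)
= 2^7 * 12
= 128 * 12 = 1536


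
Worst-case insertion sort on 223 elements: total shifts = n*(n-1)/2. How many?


Sum of shifts = 1 + 2 + 3 + ... + 222
= 223 * 222 / 2
= 49506 / 2
= 24753


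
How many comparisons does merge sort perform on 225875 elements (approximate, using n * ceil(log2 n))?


Recursion depth: ceil(log2(225875)) = 18
Each recursion level merges n = 225875 elements
Total = 225875 * 18 = 4065750


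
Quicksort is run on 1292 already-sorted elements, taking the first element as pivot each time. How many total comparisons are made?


Sum of comparisons per partition:
1291 + 1290 + ... + 1 + 0
= 1292 * (1292 - 1) / 2
= 1292 * 1291 / 2
= 833986


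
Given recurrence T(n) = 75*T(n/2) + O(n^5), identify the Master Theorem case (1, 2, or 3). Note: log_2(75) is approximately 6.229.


Master Theorem parameters: a=75, b=2, c=5
log_b(a) = 6.229
Compare b^c with a: 2^5 = 32 < 75, so c < log_b(a).
Comparing c=5 vs log_b(a)=6.229:
5 < 6.229 => Case 1
Result: T(n) = O(n^(log_2 75)) ~ O(n^6.229)
Master Theorem case = 1


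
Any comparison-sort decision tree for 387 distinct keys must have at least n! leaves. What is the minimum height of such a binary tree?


A binary decision tree of height h has at most 2^h leaves and needs at least n! of them, so h >= ceil(log2(n!)).
387! is far too large to multiply out, so use Stirling's series:
  ln(n!) ~ n ln n - n + (1/2) ln(2 pi n) + 1/(12n)  (error below 1/(360 n^3), negligible here)
  ln(387) = 5.9584247
  n ln n = 387 * 5.9584247 = 2305.9104
  (1/2) ln(2 pi * 387) = (1/2) ln(2431.5927) = 3.8982
  1/(12*387) = 0.0002
  ln(387!) ~ 2305.9104 - 387 + 3.8982 + 0.0002 = 1922.8088
Convert to base 2: log2(387!) = 1922.8088 / ln 2 = 1922.8088 / 0.69314718 = 2774.0267
ceil(2774.0267) = 2775


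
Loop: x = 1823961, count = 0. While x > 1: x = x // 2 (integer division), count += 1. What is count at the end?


The variable x halves each step:
x = 1823961 -> 911980 -> 455990 -> 227995 -> 113997 -> 56998 -> 28499 -> 14249 -> 7124 -> 3562 -> 1781 -> 890 -> 445 -> 222 -> 111 -> 55 -> 27 -> 13 -> 6 -> 3 -> 1
Number of halvings = floor(log2(1823961)) = 20


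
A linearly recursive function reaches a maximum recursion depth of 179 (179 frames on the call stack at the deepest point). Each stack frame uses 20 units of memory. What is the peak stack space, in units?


Maximum recursion depth = 179 frames
Memory per frame = 20 units
Total stack space = depth * frame_size
= 179 * 20 = 3580


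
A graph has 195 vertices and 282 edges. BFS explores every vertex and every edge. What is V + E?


A full BFS traversal dequeues each vertex once and examines each edge once.
Vertex visits: 195
Edge visits: 282
V + E = 195 + 282 = 477


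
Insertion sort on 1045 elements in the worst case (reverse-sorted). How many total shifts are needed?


In the worst case (reverse-sorted), each element shifts past all previous:
  Element 1: 1 shifts
  Element 2: 2 shifts
  Element 3: 3 shifts
  Element 4: 4 shifts
  Element 5: 5 shifts
  ...
  Element 1044: 1044 shifts
Total = 1 + 2 + ... + 1044
= 1045*(1045-1)/2 = 545490


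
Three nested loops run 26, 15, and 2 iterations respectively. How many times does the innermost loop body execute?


Loop 1 (outermost): 26 iterations
Loop 2 (middle): 15 iterations per outer
Loop 3 (innermost): 2 iterations per middle
Total = 26 * 15 * 2 = 780


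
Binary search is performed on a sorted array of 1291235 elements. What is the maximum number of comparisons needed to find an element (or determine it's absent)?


Binary search halves the search space each comparison:
  Step 1: search space = 1291235 -> 645617
  Step 2: search space = 645617 -> 322808
  Step 3: search space = 322808 -> 161404
  Step 4: search space = 161404 -> 80702
  Step 5: search space = 80702 -> 40351
  Step 6: search space = 40351 -> 20175
  Step 7: search space = 20175 -> 10087
  Step 8: search space = 10087 -> 5043
  Step 9: search space = 5043 -> 2521
  Step 10: search space = 2521 -> 1260
  Step 11: search space = 1260 -> 630
  Step 12: search space = 630 -> 315
  Step 13: search space = 315 -> 157
  Step 14: search space = 157 -> 78
  Step 15: search space = 78 -> 39
  Step 16: search space = 39 -> 19
  Step 17: search space = 19 -> 9
  Step 18: search space = 9 -> 4
  Step 19: search space = 4 -> 2
  Step 20: search space = 2 -> 1
  Step 21: search space = 1 (final check)
Maximum comparisons = floor(log2(1291235)) + 1 = 20 + 1 = 21


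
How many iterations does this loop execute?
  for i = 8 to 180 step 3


The loop variable i takes values starting at 8 and increments by 3 each iteration.
Sequence: i = 8, 11, 14, 17, 20, 23, 26, 29, 32, ...
The upper bound 180 is inclusive, so the count is floor((last - first) / step) + 1:
floor((180 - 8) / 3) + 1 = floor(172/3) + 1 = 57 + 1 = 58


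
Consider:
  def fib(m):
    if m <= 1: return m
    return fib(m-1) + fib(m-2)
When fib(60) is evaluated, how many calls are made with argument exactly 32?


Let N(m) = number of times fib(m) is called while evaluating fib(60).
N(60) = 1 (the initial call).
N(59) = 1 (only fib(60) calls it).
For 1 <= m <= 58: fib(m) is called by fib(m+1) and fib(m+2), so
  N(m) = N(m+1) + N(m+2).
fib(0) is called only by fib(2), so N(0) = N(2).
Walk down from m=60:
  N(60)=1, N(59)=1, N(58)=2, N(57)=3, N(56)=5, N(55)=8, N(54)=13, N(53)=21, N(52)=34, N(51)=55, N(50)=89, N(49)=144, N(48)=233, N(47)=377, N(46)=610, N(45)=987, N(44)=1597, N(43)=2584, N(42)=4181, N(41)=6765, N(40)=10946, N(39)=17711, N(38)=28657, N(37)=46368, N(36)=75025, N(35)=121393, N(34)=196418, N(33)=317811, N(32)=514229
N(32) = 514229


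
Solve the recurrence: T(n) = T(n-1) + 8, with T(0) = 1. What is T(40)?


Unrolling the recurrence:
T(40) = T(39) + 8
       = T(38) + 8 + 8
       = T(37) + 8*3
       ...
       = T(0) + 8*40
       = 1 + 320 = 321


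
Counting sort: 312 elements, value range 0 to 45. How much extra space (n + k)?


n = 312 (output array)
k = 46 (count array for 46 distinct values)
Extra space = 312 + 46 = 358


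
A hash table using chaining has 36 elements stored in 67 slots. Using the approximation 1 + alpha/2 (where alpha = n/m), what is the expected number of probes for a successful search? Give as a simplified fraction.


Load factor alpha = n/m = 36/67
Expected probes = 1 + alpha/2 = 1 + 36/(2*67)
= 1 + 36/134
= 134/134 + 36/134
= 170/134
Simplify: 85/67


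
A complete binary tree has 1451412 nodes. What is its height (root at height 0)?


In a complete binary tree, level k holds nodes 2^k .. 2^(k+1)-1 (1-indexed).
Height = floor(log2(n)) = floor(log2(1451412)) = 20
Check: 2^20 = 1048576 <= 1451412 < 2097152 = 2^21


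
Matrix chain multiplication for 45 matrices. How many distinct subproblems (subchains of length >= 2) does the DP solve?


Subproblems are indexed by (i, j) where i < j.
Number of such pairs = n*(n-1)/2
= 45 * 44 / 2
= 990


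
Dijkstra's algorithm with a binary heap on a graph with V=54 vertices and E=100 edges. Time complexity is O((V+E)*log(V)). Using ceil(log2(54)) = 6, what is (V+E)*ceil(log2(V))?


Dijkstra with a binary heap: each vertex is extracted once, each edge may relax once.
Each heap operation costs O(log V).
V + E = 54 + 100 = 154
ceil(log2(54)) = 6 (since 2^5 = 32 < 54 <= 64 = 2^6)
Total heap work = (V+E) * ceil(log2(V)) = 154 * 6 = 924


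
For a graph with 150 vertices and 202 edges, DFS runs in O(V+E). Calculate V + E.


A full DFS traversal visits each vertex once and examines each edge once.
V = 150
E = 202
Sum = 150 + 202 = 352


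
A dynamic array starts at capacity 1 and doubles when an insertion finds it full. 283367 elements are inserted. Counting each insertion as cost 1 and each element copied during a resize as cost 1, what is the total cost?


n = 283367
Insertion costs: 283367
Resizes copy 1, 2, 4, ... up to the largest power of 2 that is <= n-1 = 283366, i.e. 262144.
Copy costs = 1 + 2 + 4 + 8 + 16 + 32 + 64 + 128 + 256 + 512 + 1024 + 2048 + 4096 + 8192 + 16384 + 32768 + 65536 + 131072 + 262144 = 524287
Total = 283367 + 524287 = 807654


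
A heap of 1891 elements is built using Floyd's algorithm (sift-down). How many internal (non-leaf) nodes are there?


Leaf nodes occupy roughly half the array.
Sift-down is called for each internal node, starting from the last one.
Internal nodes = floor(n/2) = floor(1891/2) = 945


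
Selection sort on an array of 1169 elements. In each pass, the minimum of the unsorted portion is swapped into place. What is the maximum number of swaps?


Selection sort performs one swap per pass:
  Pass 1: find min in positions 0 to 1168, swap with position 0
  Pass 2: find min in positions 1 to 1168, swap with position 1
  Pass 3: find min in positions 2 to 1168, swap with position 2
  Pass 4: find min in positions 3 to 1168, swap with position 3
  Pass 5: find min in positions 4 to 1168, swap with position 4
  ... (1163 more passes)
Total passes (and swaps) = n - 1 = 1169 - 1 = 1168


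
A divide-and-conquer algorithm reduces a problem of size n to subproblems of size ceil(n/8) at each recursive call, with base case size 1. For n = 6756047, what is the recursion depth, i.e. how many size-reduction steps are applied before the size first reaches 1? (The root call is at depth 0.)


Each step divides the size by 8 (rounding up); after k steps the size is ceil(n/8^k), which equals 1 exactly when 8^k >= n.
So the depth is the smallest k with 8^k >= 6756047, i.e. ceil(log_8(6756047)).
8^7 = 2097152 < 6756047 <= 16777216 = 8^8
Recursion depth = 8


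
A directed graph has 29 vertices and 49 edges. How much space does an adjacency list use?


Adjacency list: one list head per vertex + one entry per edge
Vertex heads: 29
Edge entries: 49
Total = 29 + 49 = 78


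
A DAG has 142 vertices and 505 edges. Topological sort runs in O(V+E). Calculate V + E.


V = 142 (vertex processing)
E = 505 (edge processing)
V + E = 142 + 505 = 647


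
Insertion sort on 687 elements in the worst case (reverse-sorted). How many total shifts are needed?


In the worst case (reverse-sorted), each element shifts past all previous:
  Element 1: 1 shifts
  Element 2: 2 shifts
  Element 3: 3 shifts
  Element 4: 4 shifts
  Element 5: 5 shifts
  ...
  Element 686: 686 shifts
Total = 1 + 2 + ... + 686
= 687*(687-1)/2 = 235641


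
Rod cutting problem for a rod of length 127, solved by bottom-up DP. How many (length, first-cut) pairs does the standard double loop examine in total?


For each subproblem length i = 1..127, the inner loop considers i possible first cuts.
Total = 1 + 2 + ... + 127
= 127*(127+1)/2
= 127*128/2 = 8128


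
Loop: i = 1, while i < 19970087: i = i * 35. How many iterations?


i multiplies by 35 each step:
i = 1 -> 35 -> 1225 -> 42875 -> 1500625 -> 52521875 (stop)
Iterations = ceil(log_35(19970087)) = 5


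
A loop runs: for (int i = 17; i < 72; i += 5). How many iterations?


Loop starts at i = 17, increments by 5, stops when i >= 72.
Number of iterations = ceil((72 - 17) / 5)
= ceil(55 / 5)
= 11


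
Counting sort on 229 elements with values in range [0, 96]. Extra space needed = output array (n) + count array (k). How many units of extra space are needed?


Output array size: 229 (to store sorted result)
Count array size: 97 (one slot per possible value, range 0 to 96)
Total extra space = 229 + 97 = 326


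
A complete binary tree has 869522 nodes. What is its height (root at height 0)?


In a complete binary tree, level k holds nodes 2^k .. 2^(k+1)-1 (1-indexed).
Height = floor(log2(n)) = floor(log2(869522)) = 19
Check: 2^19 = 524288 <= 869522 < 1048576 = 2^20


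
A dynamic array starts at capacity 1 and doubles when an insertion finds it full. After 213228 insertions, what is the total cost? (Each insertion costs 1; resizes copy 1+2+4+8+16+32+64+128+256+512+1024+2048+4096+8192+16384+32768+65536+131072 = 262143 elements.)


Insertion cost: 213228 (one per element)
Resizes occur just before inserting elements 2, 3, 5, 9, ...
Elements copied at each resize: 1 + 2 + 4 + 8 + 16 + 32 + 64 + 128 + 256 + 512 + 1024 + 2048 + 4096 + 8192 + 16384 + 32768 + 65536 + 131072
Sum of copies = 262143 (geometric series: 2^k - 1)
Total = 213228 + 262143 = 475371


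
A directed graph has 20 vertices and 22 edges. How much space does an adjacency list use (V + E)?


Adjacency list: one list head per vertex + one entry per edge
Vertex heads: 20
Edge entries: 22
Total = 20 + 22 = 42


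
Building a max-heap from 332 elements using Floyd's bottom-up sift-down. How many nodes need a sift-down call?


In a heap of 332 elements (0-indexed array):
  Last element index: 331
  Parent of last element: floor((331 - 1) / 2) = 165
  Internal nodes: indices 0 to 165
  Count = floor(332/2) = 166


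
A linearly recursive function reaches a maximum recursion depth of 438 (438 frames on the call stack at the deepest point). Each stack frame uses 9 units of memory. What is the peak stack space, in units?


Maximum recursion depth = 438 frames
Memory per frame = 9 units
Total stack space = depth * frame_size
= 438 * 9 = 3942


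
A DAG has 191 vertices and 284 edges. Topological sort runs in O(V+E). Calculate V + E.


V = 191 (vertex processing)
E = 284 (edge processing)
V + E = 191 + 284 = 475


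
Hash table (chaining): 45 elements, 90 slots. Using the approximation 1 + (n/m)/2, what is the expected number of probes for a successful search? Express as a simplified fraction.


Computing expected probes:
alpha = 45/90
= 1 + alpha/2
= 1 + 45/(2*90)
= (2*90 + 45) / (2*90)
= 225/180 = 5/4


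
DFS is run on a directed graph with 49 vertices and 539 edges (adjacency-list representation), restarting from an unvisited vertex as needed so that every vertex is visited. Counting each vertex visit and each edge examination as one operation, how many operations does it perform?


A full DFS traversal processes each vertex exactly once (push/pop on stack).
Each directed edge is examined once.
V = 49, E = 539
V + E = 588


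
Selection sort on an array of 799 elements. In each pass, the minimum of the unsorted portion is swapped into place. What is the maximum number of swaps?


Selection sort performs one swap per pass:
  Pass 1: find min in positions 0 to 798, swap with position 0
  Pass 2: find min in positions 1 to 798, swap with position 1
  Pass 3: find min in positions 2 to 798, swap with position 2
  Pass 4: find min in positions 3 to 798, swap with position 3
  Pass 5: find min in positions 4 to 798, swap with position 4
  ... (793 more passes)
Total passes (and swaps) = n - 1 = 799 - 1 = 798


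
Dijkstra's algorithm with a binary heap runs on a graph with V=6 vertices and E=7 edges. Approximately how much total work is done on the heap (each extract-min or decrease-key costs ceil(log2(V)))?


Dijkstra with a binary heap: each vertex is extracted once, each edge may relax once.
Each heap operation costs O(log V).
V + E = 6 + 7 = 13
ceil(log2(6)) = 3 (since 2^2 = 4 < 6 <= 8 = 2^3)
Total heap work = (V+E) * ceil(log2(V)) = 13 * 3 = 39


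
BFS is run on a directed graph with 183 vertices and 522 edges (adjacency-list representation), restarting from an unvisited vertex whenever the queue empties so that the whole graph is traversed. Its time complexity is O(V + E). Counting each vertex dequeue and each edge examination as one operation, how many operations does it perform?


A full BFS traversal dequeues each vertex exactly once and examines each directed edge exactly once.
V = 183 (vertex processing cost)
E = 522 (edge examination cost)
Total operations proportional to V + E = 183 + 522 = 705


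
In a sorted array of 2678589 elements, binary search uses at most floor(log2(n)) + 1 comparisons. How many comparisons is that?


Halving sequence: 2678589 -> 1339294 -> 669647 -> 334823 -> 167411 -> 83705 -> 41852 -> 20926 -> 10463 -> 5231 -> 2615 -> 1307 -> 653 -> 326 -> 163 -> 81 -> 40 -> 20 -> 10 -> 5 -> 2 -> 1
Number of halvings = 21
Max comparisons = 21 + 1 = 22


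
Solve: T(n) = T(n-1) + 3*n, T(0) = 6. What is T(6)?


Expanding the recurrence:
T(6) = T(5) + 3*6
       = T(4) + 3*5 + 3*6
       ...
       = T(0) + 3*(1 + 2 + ... + 6)
       = 6 + 3 * 6*7/2
       = 6 + 3 * 21
       = 6 + 63 = 69


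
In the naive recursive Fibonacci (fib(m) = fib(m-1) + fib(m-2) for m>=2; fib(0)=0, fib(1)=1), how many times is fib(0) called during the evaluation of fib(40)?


Let N(m) = number of times fib(m) is called while evaluating fib(40).
N(40) = 1 (the initial call).
N(39) = 1 (only fib(40) calls it).
For 1 <= m <= 38: fib(m) is called by fib(m+1) and fib(m+2), so
  N(m) = N(m+1) + N(m+2).
fib(0) is called only by fib(2), so N(0) = N(2).
Walk down from m=40:
  N(40)=1, N(39)=1, N(38)=2, N(37)=3, N(36)=5, N(35)=8, N(34)=13, N(33)=21, N(32)=34, N(31)=55, N(30)=89, N(29)=144, N(28)=233, N(27)=377, N(26)=610, N(25)=987, N(24)=1597, N(23)=2584, N(22)=4181, N(21)=6765, N(20)=10946, N(19)=17711, N(18)=28657, N(17)=46368, N(16)=75025, N(15)=121393, N(14)=196418, N(13)=317811, N(12)=514229, N(11)=832040, N(10)=1346269, N(9)=2178309, N(8)=3524578, N(7)=5702887, N(6)=9227465, N(5)=14930352, N(4)=24157817, N(3)=39088169, N(2)=63245986, N(1)=102334155, N(0)=N(2)=63245986
N(0) = 63245986


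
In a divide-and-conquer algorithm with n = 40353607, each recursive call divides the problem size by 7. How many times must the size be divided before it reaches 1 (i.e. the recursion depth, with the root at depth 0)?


Number of divisions = log_7(40353607)
Sizes: 40353607 -> 5764801 -> 823543 -> 117649 -> 16807 -> 2401 -> 343 -> 49 -> 7 -> 1 (9 divisions)
Recursion depth = 9


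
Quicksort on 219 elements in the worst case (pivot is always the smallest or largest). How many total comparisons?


In the worst case, each partition step picks the worst pivot:
  Partition 1: 218 comparisons (n-1 elements to compare)
  Partition 2: 217 comparisons
  Partition 3: 216 comparisons
  Partition 4: 215 comparisons
  Partition 5: 214 comparisons
  ...
  Last partition: 0 comparisons
Total = (n-1) + (n-2) + ... + 1 + 0 = n*(n-1)/2
= 219*218/2 = 23871


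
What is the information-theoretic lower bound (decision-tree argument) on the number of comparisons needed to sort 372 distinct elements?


A binary decision tree of height h has at most 2^h leaves and needs at least n! of them, so h >= ceil(log2(n!)).
372! is far too large to multiply out, so use Stirling's series:
  ln(n!) ~ n ln n - n + (1/2) ln(2 pi n) + 1/(12n)  (error below 1/(360 n^3), negligible here)
  ln(372) = 5.9188939
  n ln n = 372 * 5.9188939 = 2201.8285
  (1/2) ln(2 pi * 372) = (1/2) ln(2337.3449) = 3.8784
  1/(12*372) = 0.0002
  ln(372!) ~ 2201.8285 - 372 + 3.8784 + 0.0002 = 1833.7071
Convert to base 2: log2(372!) = 1833.7071 / ln 2 = 1833.7071 / 0.69314718 = 2645.4801
ceil(2645.4801) = 2646


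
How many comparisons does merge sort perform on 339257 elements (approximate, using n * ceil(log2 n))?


Recursion depth: ceil(log2(339257)) = 19
Each recursion level merges n = 339257 elements
Total = 339257 * 19 = 6445883


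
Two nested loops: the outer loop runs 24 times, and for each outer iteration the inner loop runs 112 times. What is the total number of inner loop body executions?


Outer loop: 24 iterations
Inner loop: 112 iterations per outer iteration
Total = 24 * 112 = 2688


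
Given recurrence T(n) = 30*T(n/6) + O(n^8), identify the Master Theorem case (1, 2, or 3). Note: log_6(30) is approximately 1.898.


Master Theorem parameters: a=30, b=6, c=8
log_b(a) = 1.898
Compare b^c with a: 6^8 = 1679616 > 30, so c > log_b(a).
Comparing c=8 vs log_b(a)=1.898:
8 > 1.898 => Case 3
Result: T(n) = O(n^8)
Master Theorem case = 3


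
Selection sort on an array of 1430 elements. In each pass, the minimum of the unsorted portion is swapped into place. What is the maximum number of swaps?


Selection sort performs one swap per pass:
  Pass 1: find min in positions 0 to 1429, swap with position 0
  Pass 2: find min in positions 1 to 1429, swap with position 1
  Pass 3: find min in positions 2 to 1429, swap with position 2
  Pass 4: find min in positions 3 to 1429, swap with position 3
  Pass 5: find min in positions 4 to 1429, swap with position 4
  ... (1424 more passes)
Total passes (and swaps) = n - 1 = 1430 - 1 = 1429


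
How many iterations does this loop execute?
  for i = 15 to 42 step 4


The loop variable i takes values starting at 15 and increments by 4 each iteration.
Sequence: i = 15, 19, 23, 27, 31, 35, 39
The upper bound 42 is inclusive, so the count is floor((last - first) / step) + 1:
floor((42 - 15) / 4) + 1 = floor(27/4) + 1 = 6 + 1 = 7


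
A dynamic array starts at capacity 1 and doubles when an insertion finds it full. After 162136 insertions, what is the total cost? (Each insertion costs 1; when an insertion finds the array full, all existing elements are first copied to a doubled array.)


Insertion cost: 162136 (one per element)
Resizes occur just before inserting elements 2, 3, 5, 9, ...
Elements copied at each resize: 1 + 2 + 4 + 8 + 16 + 32 + 64 + 128 + 256 + 512 + 1024 + 2048 + 4096 + 8192 + 16384 + 32768 + 65536 + 131072
Sum of copies = 262143 (geometric series: 2^k - 1)
Total = 162136 + 262143 = 424279


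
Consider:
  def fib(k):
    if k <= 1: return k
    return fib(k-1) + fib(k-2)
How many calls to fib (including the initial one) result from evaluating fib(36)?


Let C(m) = total calls to evaluate fib(m). Then C(0)=C(1)=1, and
C(m) = 1 + C(m-1) + C(m-2) for m >= 2.
Build the table (each entry = 1 + previous two):
  C(0) = 1
  C(1) = 1
  C(2) = 1 + 1 + 1 = 3
  C(3) = 1 + 3 + 1 = 5
  C(4) = 1 + 5 + 3 = 9
  C(5) = 1 + 9 + 5 = 15
  C(6) = 1 + 15 + 9 = 25
  C(7) = 1 + 25 + 15 = 41
  C(8) = 1 + 41 + 25 = 67
  C(9) = 1 + 67 + 41 = 109
  C(10) = 1 + 109 + 67 = 177
  C(11) = 1 + 177 + 109 = 287
  C(12) = 1 + 287 + 177 = 465
  C(13) = 1 + 465 + 287 = 753
  C(14) = 1 + 753 + 465 = 1219
  C(15) = 1 + 1219 + 753 = 1973
  C(16) = 1 + 1973 + 1219 = 3193
  C(17) = 1 + 3193 + 1973 = 5167
  C(18) = 1 + 5167 + 3193 = 8361
  C(19) = 1 + 8361 + 5167 = 13529
  C(20) = 1 + 13529 + 8361 = 21891
  C(21) = 1 + 21891 + 13529 = 35421
  C(22) = 1 + 35421 + 21891 = 57313
  C(23) = 1 + 57313 + 35421 = 92735
  C(24) = 1 + 92735 + 57313 = 150049
  C(25) = 1 + 150049 + 92735 = 242785
  C(26) = 1 + 242785 + 150049 = 392835
  C(27) = 1 + 392835 + 242785 = 635621
  C(28) = 1 + 635621 + 392835 = 1028457
  C(29) = 1 + 1028457 + 635621 = 1664079
  C(30) = 1 + 1664079 + 1028457 = 2692537
  C(31) = 1 + 2692537 + 1664079 = 4356617
  C(32) = 1 + 4356617 + 2692537 = 7049155
  C(33) = 1 + 7049155 + 4356617 = 11405773
  C(34) = 1 + 11405773 + 7049155 = 18454929
  C(35) = 1 + 18454929 + 11405773 = 29860703
  C(36) = 1 + 29860703 + 18454929 = 48315633
Total calls for fib(36) = 48315633


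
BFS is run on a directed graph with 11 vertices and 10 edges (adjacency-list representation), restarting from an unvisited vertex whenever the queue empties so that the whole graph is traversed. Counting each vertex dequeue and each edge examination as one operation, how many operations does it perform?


A full BFS traversal dequeues each vertex exactly once and examines each directed edge exactly once.
V = 11 (vertex processing cost)
E = 10 (edge examination cost)
Total operations proportional to V + E = 11 + 10 = 21


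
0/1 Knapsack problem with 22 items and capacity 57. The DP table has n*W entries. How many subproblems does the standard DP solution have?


The DP table is indexed by (item, capacity).
Rows: 22 items
Columns: 57 capacity values (1 to W)
Total subproblems = 22 * 57 = 1254


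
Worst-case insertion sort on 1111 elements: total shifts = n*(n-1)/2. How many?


Sum of shifts = 1 + 2 + 3 + ... + 1110
= 1111 * 1110 / 2
= 1233210 / 2
= 616605


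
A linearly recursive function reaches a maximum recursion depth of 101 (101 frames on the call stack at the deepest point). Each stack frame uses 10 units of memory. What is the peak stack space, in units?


Maximum recursion depth = 101 frames
Memory per frame = 10 units
Total stack space = depth * frame_size
= 101 * 10 = 1010


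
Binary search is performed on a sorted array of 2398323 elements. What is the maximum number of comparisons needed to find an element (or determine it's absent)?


Binary search halves the search space each comparison:
  Step 1: search space = 2398323 -> 1199161
  Step 2: search space = 1199161 -> 599580
  Step 3: search space = 599580 -> 299790
  Step 4: search space = 299790 -> 149895
  Step 5: search space = 149895 -> 74947
  Step 6: search space = 74947 -> 37473
  Step 7: search space = 37473 -> 18736
  Step 8: search space = 18736 -> 9368
  Step 9: search space = 9368 -> 4684
  Step 10: search space = 4684 -> 2342
  Step 11: search space = 2342 -> 1171
  Step 12: search space = 1171 -> 585
  Step 13: search space = 585 -> 292
  Step 14: search space = 292 -> 146
  Step 15: search space = 146 -> 73
  Step 16: search space = 73 -> 36
  Step 17: search space = 36 -> 18
  Step 18: search space = 18 -> 9
  Step 19: search space = 9 -> 4
  Step 20: search space = 4 -> 2
  Step 21: search space = 2 -> 1
  Step 22: search space = 1 (final check)
Maximum comparisons = floor(log2(2398323)) + 1 = 21 + 1 = 22
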